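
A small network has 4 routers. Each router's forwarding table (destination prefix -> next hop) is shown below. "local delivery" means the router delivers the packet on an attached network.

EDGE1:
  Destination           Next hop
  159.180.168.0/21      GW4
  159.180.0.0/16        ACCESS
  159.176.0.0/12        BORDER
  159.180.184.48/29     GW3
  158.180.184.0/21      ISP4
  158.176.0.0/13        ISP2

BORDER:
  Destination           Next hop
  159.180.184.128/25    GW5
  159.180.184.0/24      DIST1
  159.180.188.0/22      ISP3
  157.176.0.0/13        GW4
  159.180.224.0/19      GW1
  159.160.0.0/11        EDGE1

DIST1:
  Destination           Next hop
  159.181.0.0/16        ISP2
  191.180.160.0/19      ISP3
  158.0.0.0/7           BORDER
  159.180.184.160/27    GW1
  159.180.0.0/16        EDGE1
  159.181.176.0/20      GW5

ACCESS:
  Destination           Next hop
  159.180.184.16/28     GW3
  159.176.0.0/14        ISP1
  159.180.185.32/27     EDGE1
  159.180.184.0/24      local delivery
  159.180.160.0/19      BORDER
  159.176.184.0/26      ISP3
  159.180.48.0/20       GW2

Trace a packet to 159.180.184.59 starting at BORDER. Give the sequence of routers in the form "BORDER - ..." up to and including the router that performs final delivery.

BORDER - DIST1 - EDGE1 - ACCESS

At BORDER: longest match for 159.180.184.59 is 159.180.184.0/24 -> DIST1
At DIST1: longest match for 159.180.184.59 is 159.180.0.0/16 -> EDGE1
At EDGE1: longest match for 159.180.184.59 is 159.180.0.0/16 -> ACCESS
At ACCESS: longest match for 159.180.184.59 is 159.180.184.0/24 -> local delivery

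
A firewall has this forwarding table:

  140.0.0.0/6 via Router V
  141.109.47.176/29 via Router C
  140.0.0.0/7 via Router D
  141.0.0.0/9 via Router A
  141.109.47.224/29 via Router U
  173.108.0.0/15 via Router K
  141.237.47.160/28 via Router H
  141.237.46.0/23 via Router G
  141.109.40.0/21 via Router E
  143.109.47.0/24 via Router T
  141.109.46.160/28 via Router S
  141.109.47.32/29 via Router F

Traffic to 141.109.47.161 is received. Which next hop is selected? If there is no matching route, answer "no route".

Router E

Routes whose prefix contains 141.109.47.161:
  140.0.0.0/6 (140.0.0.0 - 143.255.255.255) -> Router V
  140.0.0.0/7 (140.0.0.0 - 141.255.255.255) -> Router D
  141.0.0.0/9 (141.0.0.0 - 141.127.255.255) -> Router A
  141.109.40.0/21 (141.109.40.0 - 141.109.47.255) -> Router E
More-specific entries that do NOT match:
  141.109.47.176/29 (141.109.47.176 - 141.109.47.183) does not contain 141.109.47.161
  141.109.47.224/29 (141.109.47.224 - 141.109.47.231) does not contain 141.109.47.161
  141.109.47.32/29 (141.109.47.32 - 141.109.47.39) does not contain 141.109.47.161
  141.237.47.160/28 (141.237.47.160 - 141.237.47.175) does not contain 141.109.47.161
  141.109.46.160/28 (141.109.46.160 - 141.109.46.175) does not contain 141.109.47.161
  143.109.47.0/24 (143.109.47.0 - 143.109.47.255) does not contain 141.109.47.161
  141.237.46.0/23 (141.237.46.0 - 141.237.47.255) does not contain 141.109.47.161
Longest matching prefix is /21 -> next hop Router E.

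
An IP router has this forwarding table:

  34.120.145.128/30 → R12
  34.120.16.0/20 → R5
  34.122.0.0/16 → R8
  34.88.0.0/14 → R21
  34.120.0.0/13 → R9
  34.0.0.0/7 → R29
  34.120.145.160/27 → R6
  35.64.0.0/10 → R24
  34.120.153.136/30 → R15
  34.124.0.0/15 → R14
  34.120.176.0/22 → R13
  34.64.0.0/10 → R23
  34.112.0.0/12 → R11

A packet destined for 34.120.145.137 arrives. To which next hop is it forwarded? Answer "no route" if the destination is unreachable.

R9

Routes whose prefix contains 34.120.145.137:
  34.0.0.0/7 (34.0.0.0 - 35.255.255.255) -> R29
  34.64.0.0/10 (34.64.0.0 - 34.127.255.255) -> R23
  34.112.0.0/12 (34.112.0.0 - 34.127.255.255) -> R11
  34.120.0.0/13 (34.120.0.0 - 34.127.255.255) -> R9
More-specific entries that do NOT match:
  34.120.145.128/30 (34.120.145.128 - 34.120.145.131) does not contain 34.120.145.137
  34.120.153.136/30 (34.120.153.136 - 34.120.153.139) does not contain 34.120.145.137
  34.120.145.160/27 (34.120.145.160 - 34.120.145.191) does not contain 34.120.145.137
  34.120.176.0/22 (34.120.176.0 - 34.120.179.255) does not contain 34.120.145.137
  34.120.16.0/20 (34.120.16.0 - 34.120.31.255) does not contain 34.120.145.137
  34.122.0.0/16 (34.122.0.0 - 34.122.255.255) does not contain 34.120.145.137
  34.124.0.0/15 (34.124.0.0 - 34.125.255.255) does not contain 34.120.145.137
  34.88.0.0/14 (34.88.0.0 - 34.91.255.255) does not contain 34.120.145.137
Longest matching prefix is /13 -> next hop R9.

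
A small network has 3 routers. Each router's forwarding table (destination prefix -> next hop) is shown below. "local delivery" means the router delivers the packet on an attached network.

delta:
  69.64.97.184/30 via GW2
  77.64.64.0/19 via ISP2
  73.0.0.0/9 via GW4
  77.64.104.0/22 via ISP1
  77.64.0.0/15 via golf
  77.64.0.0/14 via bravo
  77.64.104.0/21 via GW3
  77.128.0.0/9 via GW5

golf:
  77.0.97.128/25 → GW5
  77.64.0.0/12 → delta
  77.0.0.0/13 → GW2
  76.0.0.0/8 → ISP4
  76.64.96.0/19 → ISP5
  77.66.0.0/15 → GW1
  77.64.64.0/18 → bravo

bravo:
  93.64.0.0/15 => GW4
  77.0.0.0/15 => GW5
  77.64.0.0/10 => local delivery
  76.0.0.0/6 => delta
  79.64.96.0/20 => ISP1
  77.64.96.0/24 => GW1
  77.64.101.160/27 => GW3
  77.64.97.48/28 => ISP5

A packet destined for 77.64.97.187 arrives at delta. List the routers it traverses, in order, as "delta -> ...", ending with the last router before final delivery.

delta -> golf -> bravo

At delta: longest match for 77.64.97.187 is 77.64.0.0/15 -> golf
At golf: longest match for 77.64.97.187 is 77.64.64.0/18 -> bravo
At bravo: longest match for 77.64.97.187 is 77.64.0.0/10 -> local delivery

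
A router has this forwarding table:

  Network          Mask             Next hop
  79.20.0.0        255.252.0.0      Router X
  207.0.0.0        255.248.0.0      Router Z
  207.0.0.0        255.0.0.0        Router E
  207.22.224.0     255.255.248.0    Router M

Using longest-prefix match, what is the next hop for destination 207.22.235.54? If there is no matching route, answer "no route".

Router E

Routes whose prefix contains 207.22.235.54:
  207.0.0.0/8 (207.0.0.0 - 207.255.255.255) -> Router E
More-specific entries that do NOT match:
  207.22.224.0/21 (207.22.224.0 - 207.22.231.255) does not contain 207.22.235.54
  79.20.0.0/14 (79.20.0.0 - 79.23.255.255) does not contain 207.22.235.54
  207.0.0.0/13 (207.0.0.0 - 207.7.255.255) does not contain 207.22.235.54
Longest matching prefix is /8 -> next hop Router E.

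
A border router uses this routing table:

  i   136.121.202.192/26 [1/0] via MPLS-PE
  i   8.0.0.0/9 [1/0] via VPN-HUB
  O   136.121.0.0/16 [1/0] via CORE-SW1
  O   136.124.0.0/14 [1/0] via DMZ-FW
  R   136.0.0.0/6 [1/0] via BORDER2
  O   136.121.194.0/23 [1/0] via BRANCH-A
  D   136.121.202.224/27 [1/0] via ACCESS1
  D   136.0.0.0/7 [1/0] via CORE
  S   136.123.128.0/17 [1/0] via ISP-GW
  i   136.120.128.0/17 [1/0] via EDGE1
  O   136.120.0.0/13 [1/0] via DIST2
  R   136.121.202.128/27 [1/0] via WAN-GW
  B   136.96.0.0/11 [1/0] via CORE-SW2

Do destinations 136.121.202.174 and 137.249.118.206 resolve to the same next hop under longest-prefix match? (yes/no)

136.121.202.174: longest match 136.121.0.0/16 -> CORE-SW1
137.249.118.206: longest match 136.0.0.0/7 -> CORE

no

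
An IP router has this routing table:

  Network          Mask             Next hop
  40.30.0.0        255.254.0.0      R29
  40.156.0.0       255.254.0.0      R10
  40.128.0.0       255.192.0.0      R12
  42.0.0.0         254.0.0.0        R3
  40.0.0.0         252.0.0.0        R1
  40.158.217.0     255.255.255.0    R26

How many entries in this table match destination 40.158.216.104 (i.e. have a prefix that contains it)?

2

Prefixes containing 40.158.216.104:
  40.0.0.0/6 (40.0.0.0 - 43.255.255.255)
  40.128.0.0/10 (40.128.0.0 - 40.191.255.255)
Total matching entries: 2.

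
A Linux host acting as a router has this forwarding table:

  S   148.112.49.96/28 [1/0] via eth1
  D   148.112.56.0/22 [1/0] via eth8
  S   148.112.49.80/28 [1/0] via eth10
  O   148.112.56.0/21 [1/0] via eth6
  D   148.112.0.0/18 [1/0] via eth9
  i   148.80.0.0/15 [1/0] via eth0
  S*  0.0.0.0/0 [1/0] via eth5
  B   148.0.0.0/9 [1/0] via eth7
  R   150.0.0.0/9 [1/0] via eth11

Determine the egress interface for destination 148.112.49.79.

eth9

Routes whose prefix contains 148.112.49.79:
  0.0.0.0/0 (default, matches everything) -> eth5
  148.0.0.0/9 (148.0.0.0 - 148.127.255.255) -> eth7
  148.112.0.0/18 (148.112.0.0 - 148.112.63.255) -> eth9
More-specific entries that do NOT match:
  148.112.49.96/28 (148.112.49.96 - 148.112.49.111) does not contain 148.112.49.79
  148.112.49.80/28 (148.112.49.80 - 148.112.49.95) does not contain 148.112.49.79
  148.112.56.0/22 (148.112.56.0 - 148.112.59.255) does not contain 148.112.49.79
  148.112.56.0/21 (148.112.56.0 - 148.112.63.255) does not contain 148.112.49.79
Longest matching prefix is /18 -> interface eth9.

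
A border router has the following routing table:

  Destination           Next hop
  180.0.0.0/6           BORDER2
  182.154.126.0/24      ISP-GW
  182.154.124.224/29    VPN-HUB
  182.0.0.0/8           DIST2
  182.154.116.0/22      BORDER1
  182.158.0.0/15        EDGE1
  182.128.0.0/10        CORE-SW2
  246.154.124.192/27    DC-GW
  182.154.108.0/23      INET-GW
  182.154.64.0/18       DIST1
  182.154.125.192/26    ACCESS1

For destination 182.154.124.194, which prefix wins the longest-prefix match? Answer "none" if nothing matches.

182.154.64.0/18

Entries matching 182.154.124.194:
  180.0.0.0/6 (180.0.0.0 - 183.255.255.255)
  182.0.0.0/8 (182.0.0.0 - 182.255.255.255)
  182.128.0.0/10 (182.128.0.0 - 182.191.255.255)
  182.154.64.0/18 (182.154.64.0 - 182.154.127.255)
Most specific is 182.154.64.0/18.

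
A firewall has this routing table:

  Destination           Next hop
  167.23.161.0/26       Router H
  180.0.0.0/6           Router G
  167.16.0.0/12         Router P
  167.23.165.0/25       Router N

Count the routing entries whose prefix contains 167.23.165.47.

Prefixes containing 167.23.165.47:
  167.16.0.0/12 (167.16.0.0 - 167.31.255.255)
  167.23.165.0/25 (167.23.165.0 - 167.23.165.127)
Total matching entries: 2.

2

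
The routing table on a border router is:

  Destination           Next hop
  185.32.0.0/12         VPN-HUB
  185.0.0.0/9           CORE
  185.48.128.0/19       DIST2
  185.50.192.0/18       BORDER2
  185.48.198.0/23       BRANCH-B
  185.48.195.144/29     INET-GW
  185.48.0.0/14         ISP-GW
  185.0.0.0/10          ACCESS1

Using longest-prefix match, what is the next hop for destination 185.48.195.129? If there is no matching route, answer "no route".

Routes whose prefix contains 185.48.195.129:
  185.0.0.0/9 (185.0.0.0 - 185.127.255.255) -> CORE
  185.0.0.0/10 (185.0.0.0 - 185.63.255.255) -> ACCESS1
  185.48.0.0/14 (185.48.0.0 - 185.51.255.255) -> ISP-GW
More-specific entries that do NOT match:
  185.48.195.144/29 (185.48.195.144 - 185.48.195.151) does not contain 185.48.195.129
  185.48.198.0/23 (185.48.198.0 - 185.48.199.255) does not contain 185.48.195.129
  185.48.128.0/19 (185.48.128.0 - 185.48.159.255) does not contain 185.48.195.129
  185.50.192.0/18 (185.50.192.0 - 185.50.255.255) does not contain 185.48.195.129
Longest matching prefix is /14 -> next hop ISP-GW.

ISP-GW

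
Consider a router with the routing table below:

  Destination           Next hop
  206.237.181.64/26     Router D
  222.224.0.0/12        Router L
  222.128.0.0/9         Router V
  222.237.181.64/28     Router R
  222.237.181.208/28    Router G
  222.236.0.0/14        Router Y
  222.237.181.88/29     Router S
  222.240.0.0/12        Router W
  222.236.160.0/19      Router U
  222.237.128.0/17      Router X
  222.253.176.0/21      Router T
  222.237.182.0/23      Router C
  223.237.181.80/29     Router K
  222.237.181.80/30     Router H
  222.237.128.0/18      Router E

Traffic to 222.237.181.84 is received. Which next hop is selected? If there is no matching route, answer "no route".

Routes whose prefix contains 222.237.181.84:
  222.128.0.0/9 (222.128.0.0 - 222.255.255.255) -> Router V
  222.224.0.0/12 (222.224.0.0 - 222.239.255.255) -> Router L
  222.236.0.0/14 (222.236.0.0 - 222.239.255.255) -> Router Y
  222.237.128.0/17 (222.237.128.0 - 222.237.255.255) -> Router X
  222.237.128.0/18 (222.237.128.0 - 222.237.191.255) -> Router E
More-specific entries that do NOT match:
  222.237.181.80/30 (222.237.181.80 - 222.237.181.83) does not contain 222.237.181.84
  222.237.181.88/29 (222.237.181.88 - 222.237.181.95) does not contain 222.237.181.84
  223.237.181.80/29 (223.237.181.80 - 223.237.181.87) does not contain 222.237.181.84
  222.237.181.64/28 (222.237.181.64 - 222.237.181.79) does not contain 222.237.181.84
  222.237.181.208/28 (222.237.181.208 - 222.237.181.223) does not contain 222.237.181.84
  206.237.181.64/26 (206.237.181.64 - 206.237.181.127) does not contain 222.237.181.84
  222.237.182.0/23 (222.237.182.0 - 222.237.183.255) does not contain 222.237.181.84
  222.253.176.0/21 (222.253.176.0 - 222.253.183.255) does not contain 222.237.181.84
  222.236.160.0/19 (222.236.160.0 - 222.236.191.255) does not contain 222.237.181.84
Longest matching prefix is /18 -> next hop Router E.

Router E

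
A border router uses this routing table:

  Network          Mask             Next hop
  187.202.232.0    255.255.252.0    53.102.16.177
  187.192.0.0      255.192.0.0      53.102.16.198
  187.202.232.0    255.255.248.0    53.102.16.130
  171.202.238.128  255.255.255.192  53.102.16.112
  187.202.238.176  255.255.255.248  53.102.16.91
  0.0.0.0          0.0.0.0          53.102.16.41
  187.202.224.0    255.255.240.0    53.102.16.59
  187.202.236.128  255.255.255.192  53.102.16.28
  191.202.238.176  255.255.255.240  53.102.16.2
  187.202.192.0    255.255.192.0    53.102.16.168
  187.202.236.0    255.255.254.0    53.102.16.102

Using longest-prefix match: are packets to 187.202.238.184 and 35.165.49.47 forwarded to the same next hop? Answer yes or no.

no

187.202.238.184: longest match 187.202.232.0/21 -> 53.102.16.130
35.165.49.47: longest match 0.0.0.0/0 -> 53.102.16.41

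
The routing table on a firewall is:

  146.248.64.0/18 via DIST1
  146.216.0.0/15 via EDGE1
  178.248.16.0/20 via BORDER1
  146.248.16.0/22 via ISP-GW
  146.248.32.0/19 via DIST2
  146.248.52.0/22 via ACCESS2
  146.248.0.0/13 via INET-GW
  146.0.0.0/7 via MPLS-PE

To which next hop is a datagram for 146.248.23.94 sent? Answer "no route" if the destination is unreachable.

Routes whose prefix contains 146.248.23.94:
  146.0.0.0/7 (146.0.0.0 - 147.255.255.255) -> MPLS-PE
  146.248.0.0/13 (146.248.0.0 - 146.255.255.255) -> INET-GW
More-specific entries that do NOT match:
  146.248.16.0/22 (146.248.16.0 - 146.248.19.255) does not contain 146.248.23.94
  146.248.52.0/22 (146.248.52.0 - 146.248.55.255) does not contain 146.248.23.94
  178.248.16.0/20 (178.248.16.0 - 178.248.31.255) does not contain 146.248.23.94
  146.248.32.0/19 (146.248.32.0 - 146.248.63.255) does not contain 146.248.23.94
  146.248.64.0/18 (146.248.64.0 - 146.248.127.255) does not contain 146.248.23.94
  146.216.0.0/15 (146.216.0.0 - 146.217.255.255) does not contain 146.248.23.94
Longest matching prefix is /13 -> next hop INET-GW.

INET-GW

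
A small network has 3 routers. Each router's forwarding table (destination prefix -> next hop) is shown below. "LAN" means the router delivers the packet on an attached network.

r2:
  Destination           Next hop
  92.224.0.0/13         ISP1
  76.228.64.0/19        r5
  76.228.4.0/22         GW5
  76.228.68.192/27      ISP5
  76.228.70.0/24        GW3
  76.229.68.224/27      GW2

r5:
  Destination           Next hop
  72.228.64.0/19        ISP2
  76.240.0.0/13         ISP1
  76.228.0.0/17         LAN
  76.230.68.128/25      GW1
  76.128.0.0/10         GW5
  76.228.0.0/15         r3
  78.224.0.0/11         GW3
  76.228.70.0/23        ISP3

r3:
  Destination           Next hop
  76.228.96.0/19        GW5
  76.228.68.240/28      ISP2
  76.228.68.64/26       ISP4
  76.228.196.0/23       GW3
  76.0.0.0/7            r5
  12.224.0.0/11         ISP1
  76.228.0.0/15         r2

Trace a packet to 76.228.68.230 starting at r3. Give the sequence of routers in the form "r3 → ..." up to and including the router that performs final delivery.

At r3: longest match for 76.228.68.230 is 76.228.0.0/15 -> r2
At r2: longest match for 76.228.68.230 is 76.228.64.0/19 -> r5
At r5: longest match for 76.228.68.230 is 76.228.0.0/17 -> LAN

r3 → r2 → r5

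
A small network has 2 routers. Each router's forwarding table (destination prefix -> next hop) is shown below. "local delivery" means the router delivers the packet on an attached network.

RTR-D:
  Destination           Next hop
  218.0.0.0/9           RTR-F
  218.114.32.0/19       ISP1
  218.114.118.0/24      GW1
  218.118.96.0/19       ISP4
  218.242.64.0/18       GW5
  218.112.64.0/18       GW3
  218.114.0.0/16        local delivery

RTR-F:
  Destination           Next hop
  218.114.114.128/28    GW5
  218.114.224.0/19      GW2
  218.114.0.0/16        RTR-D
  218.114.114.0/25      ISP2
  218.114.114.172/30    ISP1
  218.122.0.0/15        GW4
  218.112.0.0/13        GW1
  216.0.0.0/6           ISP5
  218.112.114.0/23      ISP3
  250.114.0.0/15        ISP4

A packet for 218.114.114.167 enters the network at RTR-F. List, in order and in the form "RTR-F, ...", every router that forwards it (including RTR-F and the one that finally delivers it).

RTR-F, RTR-D

At RTR-F: longest match for 218.114.114.167 is 218.114.0.0/16 -> RTR-D
At RTR-D: longest match for 218.114.114.167 is 218.114.0.0/16 -> local delivery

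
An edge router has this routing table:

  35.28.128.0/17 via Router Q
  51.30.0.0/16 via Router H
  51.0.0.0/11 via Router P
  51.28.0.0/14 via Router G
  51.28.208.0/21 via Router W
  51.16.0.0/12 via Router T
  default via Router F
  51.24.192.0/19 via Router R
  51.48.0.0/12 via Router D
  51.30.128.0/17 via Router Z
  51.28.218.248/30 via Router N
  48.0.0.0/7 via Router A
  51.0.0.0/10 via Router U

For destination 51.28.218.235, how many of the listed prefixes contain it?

Prefixes containing 51.28.218.235:
  0.0.0.0/0 (default, matches everything)
  51.0.0.0/10 (51.0.0.0 - 51.63.255.255)
  51.0.0.0/11 (51.0.0.0 - 51.31.255.255)
  51.16.0.0/12 (51.16.0.0 - 51.31.255.255)
  51.28.0.0/14 (51.28.0.0 - 51.31.255.255)
Total matching entries: 5.

5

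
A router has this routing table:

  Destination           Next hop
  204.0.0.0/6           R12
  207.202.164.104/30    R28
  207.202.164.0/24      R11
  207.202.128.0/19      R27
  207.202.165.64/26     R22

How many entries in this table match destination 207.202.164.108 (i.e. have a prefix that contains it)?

Prefixes containing 207.202.164.108:
  204.0.0.0/6 (204.0.0.0 - 207.255.255.255)
  207.202.164.0/24 (207.202.164.0 - 207.202.164.255)
Total matching entries: 2.

2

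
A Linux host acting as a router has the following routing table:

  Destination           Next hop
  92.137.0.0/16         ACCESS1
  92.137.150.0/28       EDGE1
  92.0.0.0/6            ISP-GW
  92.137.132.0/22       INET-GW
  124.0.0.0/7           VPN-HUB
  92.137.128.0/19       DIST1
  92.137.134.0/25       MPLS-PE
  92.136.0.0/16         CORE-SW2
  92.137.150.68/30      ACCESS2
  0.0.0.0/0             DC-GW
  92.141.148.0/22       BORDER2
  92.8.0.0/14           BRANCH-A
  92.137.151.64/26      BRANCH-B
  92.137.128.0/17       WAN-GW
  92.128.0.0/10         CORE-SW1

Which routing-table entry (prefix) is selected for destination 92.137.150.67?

92.137.128.0/19

Entries matching 92.137.150.67:
  0.0.0.0/0 (default, matches everything)
  92.0.0.0/6 (92.0.0.0 - 95.255.255.255)
  92.128.0.0/10 (92.128.0.0 - 92.191.255.255)
  92.137.0.0/16 (92.137.0.0 - 92.137.255.255)
  92.137.128.0/17 (92.137.128.0 - 92.137.255.255)
  92.137.128.0/19 (92.137.128.0 - 92.137.159.255)
Most specific is 92.137.128.0/19.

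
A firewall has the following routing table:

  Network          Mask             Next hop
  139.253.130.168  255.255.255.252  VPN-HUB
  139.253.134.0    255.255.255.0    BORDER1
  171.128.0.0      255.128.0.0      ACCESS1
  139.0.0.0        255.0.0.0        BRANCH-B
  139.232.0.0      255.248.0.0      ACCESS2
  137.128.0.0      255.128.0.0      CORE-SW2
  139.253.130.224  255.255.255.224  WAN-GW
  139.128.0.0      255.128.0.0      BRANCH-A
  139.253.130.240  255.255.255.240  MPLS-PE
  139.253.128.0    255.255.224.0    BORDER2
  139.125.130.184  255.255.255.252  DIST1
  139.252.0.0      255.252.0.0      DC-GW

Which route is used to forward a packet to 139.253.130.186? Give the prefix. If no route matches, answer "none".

139.253.128.0/19

Entries matching 139.253.130.186:
  139.0.0.0/8 (139.0.0.0 - 139.255.255.255)
  139.128.0.0/9 (139.128.0.0 - 139.255.255.255)
  139.252.0.0/14 (139.252.0.0 - 139.255.255.255)
  139.253.128.0/19 (139.253.128.0 - 139.253.159.255)
Most specific is 139.253.128.0/19.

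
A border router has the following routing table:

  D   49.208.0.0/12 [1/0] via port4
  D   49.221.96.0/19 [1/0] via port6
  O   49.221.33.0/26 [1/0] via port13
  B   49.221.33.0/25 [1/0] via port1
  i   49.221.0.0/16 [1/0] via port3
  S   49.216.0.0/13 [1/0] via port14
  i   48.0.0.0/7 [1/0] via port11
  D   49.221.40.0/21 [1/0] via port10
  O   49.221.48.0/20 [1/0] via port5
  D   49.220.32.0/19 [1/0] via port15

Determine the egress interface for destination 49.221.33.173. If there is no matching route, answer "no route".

Routes whose prefix contains 49.221.33.173:
  48.0.0.0/7 (48.0.0.0 - 49.255.255.255) -> port11
  49.208.0.0/12 (49.208.0.0 - 49.223.255.255) -> port4
  49.216.0.0/13 (49.216.0.0 - 49.223.255.255) -> port14
  49.221.0.0/16 (49.221.0.0 - 49.221.255.255) -> port3
More-specific entries that do NOT match:
  49.221.33.0/26 (49.221.33.0 - 49.221.33.63) does not contain 49.221.33.173
  49.221.33.0/25 (49.221.33.0 - 49.221.33.127) does not contain 49.221.33.173
  49.221.40.0/21 (49.221.40.0 - 49.221.47.255) does not contain 49.221.33.173
  49.221.48.0/20 (49.221.48.0 - 49.221.63.255) does not contain 49.221.33.173
  49.221.96.0/19 (49.221.96.0 - 49.221.127.255) does not contain 49.221.33.173
  49.220.32.0/19 (49.220.32.0 - 49.220.63.255) does not contain 49.221.33.173
Longest matching prefix is /16 -> interface port3.

port3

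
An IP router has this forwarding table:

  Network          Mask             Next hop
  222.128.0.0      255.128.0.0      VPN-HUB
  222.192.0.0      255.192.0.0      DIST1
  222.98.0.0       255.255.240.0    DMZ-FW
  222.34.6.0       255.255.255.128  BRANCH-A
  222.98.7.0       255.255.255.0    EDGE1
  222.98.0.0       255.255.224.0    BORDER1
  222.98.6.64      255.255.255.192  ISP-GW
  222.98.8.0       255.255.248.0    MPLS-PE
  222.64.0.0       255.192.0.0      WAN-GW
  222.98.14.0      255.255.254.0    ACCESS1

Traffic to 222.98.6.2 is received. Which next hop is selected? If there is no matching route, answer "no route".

Routes whose prefix contains 222.98.6.2:
  222.64.0.0/10 (222.64.0.0 - 222.127.255.255) -> WAN-GW
  222.98.0.0/19 (222.98.0.0 - 222.98.31.255) -> BORDER1
  222.98.0.0/20 (222.98.0.0 - 222.98.15.255) -> DMZ-FW
More-specific entries that do NOT match:
  222.98.6.64/26 (222.98.6.64 - 222.98.6.127) does not contain 222.98.6.2
  222.34.6.0/25 (222.34.6.0 - 222.34.6.127) does not contain 222.98.6.2
  222.98.7.0/24 (222.98.7.0 - 222.98.7.255) does not contain 222.98.6.2
  222.98.14.0/23 (222.98.14.0 - 222.98.15.255) does not contain 222.98.6.2
  222.98.8.0/21 (222.98.8.0 - 222.98.15.255) does not contain 222.98.6.2
Longest matching prefix is /20 -> next hop DMZ-FW.

DMZ-FW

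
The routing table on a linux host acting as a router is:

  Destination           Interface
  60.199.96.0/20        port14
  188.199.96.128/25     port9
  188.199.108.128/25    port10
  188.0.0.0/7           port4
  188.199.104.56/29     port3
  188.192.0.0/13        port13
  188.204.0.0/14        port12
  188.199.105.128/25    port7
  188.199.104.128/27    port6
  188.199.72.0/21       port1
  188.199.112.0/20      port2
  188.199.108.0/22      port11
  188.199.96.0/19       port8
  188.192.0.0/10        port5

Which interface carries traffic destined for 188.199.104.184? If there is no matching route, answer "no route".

Routes whose prefix contains 188.199.104.184:
  188.0.0.0/7 (188.0.0.0 - 189.255.255.255) -> port4
  188.192.0.0/10 (188.192.0.0 - 188.255.255.255) -> port5
  188.192.0.0/13 (188.192.0.0 - 188.199.255.255) -> port13
  188.199.96.0/19 (188.199.96.0 - 188.199.127.255) -> port8
More-specific entries that do NOT match:
  188.199.104.56/29 (188.199.104.56 - 188.199.104.63) does not contain 188.199.104.184
  188.199.104.128/27 (188.199.104.128 - 188.199.104.159) does not contain 188.199.104.184
  188.199.96.128/25 (188.199.96.128 - 188.199.96.255) does not contain 188.199.104.184
  188.199.108.128/25 (188.199.108.128 - 188.199.108.255) does not contain 188.199.104.184
  188.199.105.128/25 (188.199.105.128 - 188.199.105.255) does not contain 188.199.104.184
  188.199.108.0/22 (188.199.108.0 - 188.199.111.255) does not contain 188.199.104.184
  188.199.72.0/21 (188.199.72.0 - 188.199.79.255) does not contain 188.199.104.184
  60.199.96.0/20 (60.199.96.0 - 60.199.111.255) does not contain 188.199.104.184
  188.199.112.0/20 (188.199.112.0 - 188.199.127.255) does not contain 188.199.104.184
Longest matching prefix is /19 -> interface port8.

port8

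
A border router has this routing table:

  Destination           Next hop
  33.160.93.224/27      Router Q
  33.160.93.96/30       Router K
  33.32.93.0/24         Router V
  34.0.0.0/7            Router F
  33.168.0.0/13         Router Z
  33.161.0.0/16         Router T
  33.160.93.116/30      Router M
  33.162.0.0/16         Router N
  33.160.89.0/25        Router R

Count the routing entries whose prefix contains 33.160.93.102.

No listed prefix contains 33.160.93.102.
Total matching entries: 0.

0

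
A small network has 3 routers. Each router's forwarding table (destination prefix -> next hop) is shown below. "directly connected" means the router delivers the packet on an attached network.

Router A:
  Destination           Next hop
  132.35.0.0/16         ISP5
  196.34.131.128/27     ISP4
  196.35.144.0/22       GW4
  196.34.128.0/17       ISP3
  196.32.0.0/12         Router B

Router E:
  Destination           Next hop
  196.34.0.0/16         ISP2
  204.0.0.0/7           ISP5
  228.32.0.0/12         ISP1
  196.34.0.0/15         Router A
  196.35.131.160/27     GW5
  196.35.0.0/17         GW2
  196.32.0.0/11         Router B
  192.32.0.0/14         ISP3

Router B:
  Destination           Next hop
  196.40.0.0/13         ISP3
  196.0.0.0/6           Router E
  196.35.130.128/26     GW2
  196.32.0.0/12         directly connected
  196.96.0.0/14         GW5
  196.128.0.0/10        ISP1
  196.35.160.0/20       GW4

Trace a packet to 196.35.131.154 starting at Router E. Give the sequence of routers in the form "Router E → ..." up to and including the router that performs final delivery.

Router E → Router A → Router B

At Router E: longest match for 196.35.131.154 is 196.34.0.0/15 -> Router A
At Router A: longest match for 196.35.131.154 is 196.32.0.0/12 -> Router B
At Router B: longest match for 196.35.131.154 is 196.32.0.0/12 -> directly connected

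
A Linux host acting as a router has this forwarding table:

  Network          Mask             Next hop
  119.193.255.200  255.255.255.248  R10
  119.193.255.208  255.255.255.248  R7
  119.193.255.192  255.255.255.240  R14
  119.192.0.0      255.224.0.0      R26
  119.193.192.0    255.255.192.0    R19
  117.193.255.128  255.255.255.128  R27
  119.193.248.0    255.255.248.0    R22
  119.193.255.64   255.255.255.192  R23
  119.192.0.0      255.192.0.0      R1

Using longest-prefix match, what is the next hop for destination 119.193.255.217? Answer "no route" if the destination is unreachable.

R22

Routes whose prefix contains 119.193.255.217:
  119.192.0.0/10 (119.192.0.0 - 119.255.255.255) -> R1
  119.192.0.0/11 (119.192.0.0 - 119.223.255.255) -> R26
  119.193.192.0/18 (119.193.192.0 - 119.193.255.255) -> R19
  119.193.248.0/21 (119.193.248.0 - 119.193.255.255) -> R22
More-specific entries that do NOT match:
  119.193.255.200/29 (119.193.255.200 - 119.193.255.207) does not contain 119.193.255.217
  119.193.255.208/29 (119.193.255.208 - 119.193.255.215) does not contain 119.193.255.217
  119.193.255.192/28 (119.193.255.192 - 119.193.255.207) does not contain 119.193.255.217
  119.193.255.64/26 (119.193.255.64 - 119.193.255.127) does not contain 119.193.255.217
  117.193.255.128/25 (117.193.255.128 - 117.193.255.255) does not contain 119.193.255.217
Longest matching prefix is /21 -> next hop R22.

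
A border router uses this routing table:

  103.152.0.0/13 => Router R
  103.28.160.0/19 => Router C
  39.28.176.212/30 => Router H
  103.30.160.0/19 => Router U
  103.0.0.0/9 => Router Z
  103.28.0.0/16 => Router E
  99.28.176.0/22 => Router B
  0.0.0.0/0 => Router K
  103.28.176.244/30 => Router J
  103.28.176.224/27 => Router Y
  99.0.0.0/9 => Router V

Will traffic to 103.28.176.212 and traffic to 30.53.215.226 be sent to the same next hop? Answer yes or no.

no

103.28.176.212: longest match 103.28.160.0/19 -> Router C
30.53.215.226: longest match 0.0.0.0/0 -> Router K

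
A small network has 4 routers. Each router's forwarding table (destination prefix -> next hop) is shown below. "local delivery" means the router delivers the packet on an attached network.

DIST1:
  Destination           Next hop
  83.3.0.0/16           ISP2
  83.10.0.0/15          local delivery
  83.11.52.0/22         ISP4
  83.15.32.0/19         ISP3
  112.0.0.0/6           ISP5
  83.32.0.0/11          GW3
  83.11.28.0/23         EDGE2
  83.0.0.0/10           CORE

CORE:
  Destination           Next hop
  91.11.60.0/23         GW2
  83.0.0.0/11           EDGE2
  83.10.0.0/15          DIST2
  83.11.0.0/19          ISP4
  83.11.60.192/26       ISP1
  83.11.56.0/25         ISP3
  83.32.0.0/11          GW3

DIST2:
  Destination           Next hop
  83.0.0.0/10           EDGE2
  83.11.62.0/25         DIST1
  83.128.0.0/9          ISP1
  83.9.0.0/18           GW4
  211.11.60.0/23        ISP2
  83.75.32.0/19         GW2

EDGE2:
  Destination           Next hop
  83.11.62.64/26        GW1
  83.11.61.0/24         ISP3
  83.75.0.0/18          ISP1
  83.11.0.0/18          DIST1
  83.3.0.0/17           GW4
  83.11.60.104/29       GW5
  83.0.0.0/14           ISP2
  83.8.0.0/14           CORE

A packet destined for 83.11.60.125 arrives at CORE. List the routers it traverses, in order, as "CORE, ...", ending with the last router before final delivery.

CORE, DIST2, EDGE2, DIST1

At CORE: longest match for 83.11.60.125 is 83.10.0.0/15 -> DIST2
At DIST2: longest match for 83.11.60.125 is 83.0.0.0/10 -> EDGE2
At EDGE2: longest match for 83.11.60.125 is 83.11.0.0/18 -> DIST1
At DIST1: longest match for 83.11.60.125 is 83.10.0.0/15 -> local delivery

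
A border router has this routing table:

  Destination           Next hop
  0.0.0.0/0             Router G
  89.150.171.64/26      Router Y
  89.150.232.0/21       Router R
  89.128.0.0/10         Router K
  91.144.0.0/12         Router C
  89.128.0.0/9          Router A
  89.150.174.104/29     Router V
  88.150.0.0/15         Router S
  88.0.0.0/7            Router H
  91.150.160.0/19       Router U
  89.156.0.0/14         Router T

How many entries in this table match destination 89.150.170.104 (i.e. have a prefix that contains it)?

Prefixes containing 89.150.170.104:
  0.0.0.0/0 (default, matches everything)
  88.0.0.0/7 (88.0.0.0 - 89.255.255.255)
  89.128.0.0/9 (89.128.0.0 - 89.255.255.255)
  89.128.0.0/10 (89.128.0.0 - 89.191.255.255)
Total matching entries: 4.

4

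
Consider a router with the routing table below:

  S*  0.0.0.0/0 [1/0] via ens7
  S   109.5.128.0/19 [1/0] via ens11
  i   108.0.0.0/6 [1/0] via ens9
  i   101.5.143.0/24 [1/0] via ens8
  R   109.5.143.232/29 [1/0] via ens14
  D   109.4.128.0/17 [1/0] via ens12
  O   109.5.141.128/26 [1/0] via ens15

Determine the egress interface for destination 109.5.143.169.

Routes whose prefix contains 109.5.143.169:
  0.0.0.0/0 (default, matches everything) -> ens7
  108.0.0.0/6 (108.0.0.0 - 111.255.255.255) -> ens9
  109.5.128.0/19 (109.5.128.0 - 109.5.159.255) -> ens11
More-specific entries that do NOT match:
  109.5.143.232/29 (109.5.143.232 - 109.5.143.239) does not contain 109.5.143.169
  109.5.141.128/26 (109.5.141.128 - 109.5.141.191) does not contain 109.5.143.169
  101.5.143.0/24 (101.5.143.0 - 101.5.143.255) does not contain 109.5.143.169
Longest matching prefix is /19 -> interface ens11.

ens11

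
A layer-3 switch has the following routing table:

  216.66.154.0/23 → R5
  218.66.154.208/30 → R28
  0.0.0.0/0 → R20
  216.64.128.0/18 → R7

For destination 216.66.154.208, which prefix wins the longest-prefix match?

216.66.154.0/23

Entries matching 216.66.154.208:
  0.0.0.0/0 (default, matches everything)
  216.66.154.0/23 (216.66.154.0 - 216.66.155.255)
Most specific is 216.66.154.0/23.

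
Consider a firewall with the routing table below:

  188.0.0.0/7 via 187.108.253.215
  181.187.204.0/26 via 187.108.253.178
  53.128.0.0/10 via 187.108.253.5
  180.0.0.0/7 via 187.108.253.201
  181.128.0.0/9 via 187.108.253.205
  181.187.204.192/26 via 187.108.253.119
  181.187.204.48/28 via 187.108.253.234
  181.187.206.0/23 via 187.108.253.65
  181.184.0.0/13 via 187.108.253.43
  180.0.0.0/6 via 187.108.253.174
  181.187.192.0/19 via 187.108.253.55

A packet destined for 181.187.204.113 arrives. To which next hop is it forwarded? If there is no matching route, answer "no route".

Routes whose prefix contains 181.187.204.113:
  180.0.0.0/6 (180.0.0.0 - 183.255.255.255) -> 187.108.253.174
  180.0.0.0/7 (180.0.0.0 - 181.255.255.255) -> 187.108.253.201
  181.128.0.0/9 (181.128.0.0 - 181.255.255.255) -> 187.108.253.205
  181.184.0.0/13 (181.184.0.0 - 181.191.255.255) -> 187.108.253.43
  181.187.192.0/19 (181.187.192.0 - 181.187.223.255) -> 187.108.253.55
More-specific entries that do NOT match:
  181.187.204.48/28 (181.187.204.48 - 181.187.204.63) does not contain 181.187.204.113
  181.187.204.0/26 (181.187.204.0 - 181.187.204.63) does not contain 181.187.204.113
  181.187.204.192/26 (181.187.204.192 - 181.187.204.255) does not contain 181.187.204.113
  181.187.206.0/23 (181.187.206.0 - 181.187.207.255) does not contain 181.187.204.113
Longest matching prefix is /19 -> next hop 187.108.253.55.

187.108.253.55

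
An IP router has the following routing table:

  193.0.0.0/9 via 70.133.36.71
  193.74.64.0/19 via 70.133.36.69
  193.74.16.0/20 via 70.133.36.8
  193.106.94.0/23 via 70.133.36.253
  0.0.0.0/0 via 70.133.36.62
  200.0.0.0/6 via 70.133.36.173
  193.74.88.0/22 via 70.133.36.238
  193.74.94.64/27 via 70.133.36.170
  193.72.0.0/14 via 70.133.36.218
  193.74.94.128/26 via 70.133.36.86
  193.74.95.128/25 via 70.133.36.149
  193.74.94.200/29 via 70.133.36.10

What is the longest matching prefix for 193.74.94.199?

193.74.64.0/19

Entries matching 193.74.94.199:
  0.0.0.0/0 (default, matches everything)
  193.0.0.0/9 (193.0.0.0 - 193.127.255.255)
  193.72.0.0/14 (193.72.0.0 - 193.75.255.255)
  193.74.64.0/19 (193.74.64.0 - 193.74.95.255)
Most specific is 193.74.64.0/19.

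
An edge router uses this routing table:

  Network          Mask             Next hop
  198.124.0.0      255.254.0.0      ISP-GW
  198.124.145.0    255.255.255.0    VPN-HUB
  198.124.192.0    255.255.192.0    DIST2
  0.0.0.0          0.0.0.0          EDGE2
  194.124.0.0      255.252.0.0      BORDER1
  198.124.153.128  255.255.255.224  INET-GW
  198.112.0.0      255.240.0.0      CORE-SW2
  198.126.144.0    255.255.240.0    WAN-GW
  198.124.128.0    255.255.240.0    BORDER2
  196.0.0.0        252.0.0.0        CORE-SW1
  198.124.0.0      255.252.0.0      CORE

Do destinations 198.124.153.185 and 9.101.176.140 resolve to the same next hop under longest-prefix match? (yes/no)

no

198.124.153.185: longest match 198.124.0.0/15 -> ISP-GW
9.101.176.140: longest match 0.0.0.0/0 -> EDGE2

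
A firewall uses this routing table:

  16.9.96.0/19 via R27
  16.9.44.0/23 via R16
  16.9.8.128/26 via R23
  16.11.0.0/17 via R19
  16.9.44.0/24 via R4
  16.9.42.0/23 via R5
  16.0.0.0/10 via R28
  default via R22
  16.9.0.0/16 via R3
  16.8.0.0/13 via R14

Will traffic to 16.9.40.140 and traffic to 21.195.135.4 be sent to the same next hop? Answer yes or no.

16.9.40.140: longest match 16.9.0.0/16 -> R3
21.195.135.4: longest match 0.0.0.0/0 -> R22

no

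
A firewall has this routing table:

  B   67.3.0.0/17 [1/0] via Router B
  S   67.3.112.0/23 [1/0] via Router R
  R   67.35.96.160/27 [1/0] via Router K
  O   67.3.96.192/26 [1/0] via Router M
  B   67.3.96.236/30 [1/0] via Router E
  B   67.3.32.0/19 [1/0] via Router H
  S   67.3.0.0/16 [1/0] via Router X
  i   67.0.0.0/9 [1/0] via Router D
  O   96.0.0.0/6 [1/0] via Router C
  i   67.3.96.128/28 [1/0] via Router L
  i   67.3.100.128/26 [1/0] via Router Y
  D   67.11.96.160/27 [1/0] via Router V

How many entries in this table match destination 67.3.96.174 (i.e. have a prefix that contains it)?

Prefixes containing 67.3.96.174:
  67.0.0.0/9 (67.0.0.0 - 67.127.255.255)
  67.3.0.0/16 (67.3.0.0 - 67.3.255.255)
  67.3.0.0/17 (67.3.0.0 - 67.3.127.255)
Total matching entries: 3.

3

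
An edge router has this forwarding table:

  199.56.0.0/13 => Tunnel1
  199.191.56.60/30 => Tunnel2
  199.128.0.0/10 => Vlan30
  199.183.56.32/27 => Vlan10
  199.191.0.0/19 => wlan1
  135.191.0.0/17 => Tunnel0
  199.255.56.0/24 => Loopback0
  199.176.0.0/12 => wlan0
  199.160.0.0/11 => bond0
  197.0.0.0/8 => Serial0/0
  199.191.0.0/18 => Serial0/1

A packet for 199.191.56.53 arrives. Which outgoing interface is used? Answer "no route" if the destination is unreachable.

Serial0/1

Routes whose prefix contains 199.191.56.53:
  199.128.0.0/10 (199.128.0.0 - 199.191.255.255) -> Vlan30
  199.160.0.0/11 (199.160.0.0 - 199.191.255.255) -> bond0
  199.176.0.0/12 (199.176.0.0 - 199.191.255.255) -> wlan0
  199.191.0.0/18 (199.191.0.0 - 199.191.63.255) -> Serial0/1
More-specific entries that do NOT match:
  199.191.56.60/30 (199.191.56.60 - 199.191.56.63) does not contain 199.191.56.53
  199.183.56.32/27 (199.183.56.32 - 199.183.56.63) does not contain 199.191.56.53
  199.255.56.0/24 (199.255.56.0 - 199.255.56.255) does not contain 199.191.56.53
  199.191.0.0/19 (199.191.0.0 - 199.191.31.255) does not contain 199.191.56.53
Longest matching prefix is /18 -> interface Serial0/1.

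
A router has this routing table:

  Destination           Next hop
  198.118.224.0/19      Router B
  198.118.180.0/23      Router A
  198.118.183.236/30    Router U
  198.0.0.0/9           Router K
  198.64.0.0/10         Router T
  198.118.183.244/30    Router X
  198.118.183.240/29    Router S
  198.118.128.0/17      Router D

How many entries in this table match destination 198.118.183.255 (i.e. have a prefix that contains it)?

3

Prefixes containing 198.118.183.255:
  198.0.0.0/9 (198.0.0.0 - 198.127.255.255)
  198.64.0.0/10 (198.64.0.0 - 198.127.255.255)
  198.118.128.0/17 (198.118.128.0 - 198.118.255.255)
Total matching entries: 3.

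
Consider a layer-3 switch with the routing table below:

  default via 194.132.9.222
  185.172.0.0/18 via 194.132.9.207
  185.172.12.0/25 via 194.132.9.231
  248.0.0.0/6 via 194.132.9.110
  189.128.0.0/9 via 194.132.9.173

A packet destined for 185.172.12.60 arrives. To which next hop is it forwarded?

194.132.9.231

Routes whose prefix contains 185.172.12.60:
  0.0.0.0/0 (default, matches everything) -> 194.132.9.222
  185.172.0.0/18 (185.172.0.0 - 185.172.63.255) -> 194.132.9.207
  185.172.12.0/25 (185.172.12.0 - 185.172.12.127) -> 194.132.9.231
Longest matching prefix is /25 -> next hop 194.132.9.231.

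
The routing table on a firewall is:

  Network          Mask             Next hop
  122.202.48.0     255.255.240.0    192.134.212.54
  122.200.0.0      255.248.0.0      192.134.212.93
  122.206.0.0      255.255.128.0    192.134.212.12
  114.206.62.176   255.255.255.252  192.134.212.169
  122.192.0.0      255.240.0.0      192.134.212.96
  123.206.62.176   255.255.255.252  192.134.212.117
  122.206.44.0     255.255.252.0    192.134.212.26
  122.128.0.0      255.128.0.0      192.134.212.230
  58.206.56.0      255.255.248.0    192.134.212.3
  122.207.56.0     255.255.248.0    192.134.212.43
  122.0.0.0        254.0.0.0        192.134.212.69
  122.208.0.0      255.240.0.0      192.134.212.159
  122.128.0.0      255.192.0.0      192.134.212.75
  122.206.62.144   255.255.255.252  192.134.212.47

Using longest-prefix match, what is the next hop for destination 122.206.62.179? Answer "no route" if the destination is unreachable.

192.134.212.12

Routes whose prefix contains 122.206.62.179:
  122.0.0.0/7 (122.0.0.0 - 123.255.255.255) -> 192.134.212.69
  122.128.0.0/9 (122.128.0.0 - 122.255.255.255) -> 192.134.212.230
  122.192.0.0/12 (122.192.0.0 - 122.207.255.255) -> 192.134.212.96
  122.200.0.0/13 (122.200.0.0 - 122.207.255.255) -> 192.134.212.93
  122.206.0.0/17 (122.206.0.0 - 122.206.127.255) -> 192.134.212.12
More-specific entries that do NOT match:
  114.206.62.176/30 (114.206.62.176 - 114.206.62.179) does not contain 122.206.62.179
  123.206.62.176/30 (123.206.62.176 - 123.206.62.179) does not contain 122.206.62.179
  122.206.62.144/30 (122.206.62.144 - 122.206.62.147) does not contain 122.206.62.179
  122.206.44.0/22 (122.206.44.0 - 122.206.47.255) does not contain 122.206.62.179
  58.206.56.0/21 (58.206.56.0 - 58.206.63.255) does not contain 122.206.62.179
  122.207.56.0/21 (122.207.56.0 - 122.207.63.255) does not contain 122.206.62.179
  122.202.48.0/20 (122.202.48.0 - 122.202.63.255) does not contain 122.206.62.179
Longest matching prefix is /17 -> next hop 192.134.212.12.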